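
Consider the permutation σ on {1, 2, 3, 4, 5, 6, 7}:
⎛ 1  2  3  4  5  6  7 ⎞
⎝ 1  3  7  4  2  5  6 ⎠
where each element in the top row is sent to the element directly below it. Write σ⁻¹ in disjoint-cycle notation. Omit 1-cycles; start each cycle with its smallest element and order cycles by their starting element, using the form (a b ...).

First write σ in disjoint cycles: (2 3 7 6 5).
The inverse reverses every cycle; in canonical form, σ⁻¹ = (2 5 6 7 3).

(2 5 6 7 3)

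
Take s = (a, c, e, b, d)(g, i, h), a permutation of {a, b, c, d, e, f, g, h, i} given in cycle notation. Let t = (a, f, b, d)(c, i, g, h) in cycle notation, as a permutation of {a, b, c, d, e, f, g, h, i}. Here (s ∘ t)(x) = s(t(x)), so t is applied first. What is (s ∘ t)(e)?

(s ∘ t)(e) = s(t(e)). t(e) = e, then s(e) = b. So (s ∘ t)(e) = b.

b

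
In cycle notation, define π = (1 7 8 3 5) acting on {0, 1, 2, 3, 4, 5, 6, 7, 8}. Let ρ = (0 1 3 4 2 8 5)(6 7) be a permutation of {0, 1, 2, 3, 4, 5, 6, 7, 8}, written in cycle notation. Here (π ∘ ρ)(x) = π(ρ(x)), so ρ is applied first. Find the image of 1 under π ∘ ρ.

First apply ρ: ρ(1) = 3, then π(3) = 5. Thus (π ∘ ρ)(1) = 5.

5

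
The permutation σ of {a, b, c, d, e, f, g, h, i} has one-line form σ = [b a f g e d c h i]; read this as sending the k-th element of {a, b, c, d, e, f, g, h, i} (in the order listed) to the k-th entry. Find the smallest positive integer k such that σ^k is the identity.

4

Decomposing into disjoint cycles gives cycle lengths 4, 2, 1, 1, 1.
The order of σ is the least common multiple of its cycle lengths: lcm(4, 2) = 4.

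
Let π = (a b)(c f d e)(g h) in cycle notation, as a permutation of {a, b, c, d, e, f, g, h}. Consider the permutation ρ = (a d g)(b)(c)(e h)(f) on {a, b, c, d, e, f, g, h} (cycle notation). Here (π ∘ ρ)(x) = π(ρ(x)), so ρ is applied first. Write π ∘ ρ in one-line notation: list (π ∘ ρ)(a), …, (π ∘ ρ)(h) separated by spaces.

e a f h g d b c

For each element, apply ρ then π: a → d → e; b → b → a; c → c → f; d → g → h; e → h → g; f → f → d; g → a → b; h → e → c.
Collecting the images, π ∘ ρ = [e a f h g d b c].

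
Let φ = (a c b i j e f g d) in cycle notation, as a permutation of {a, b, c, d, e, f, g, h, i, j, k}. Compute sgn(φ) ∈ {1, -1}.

1

The cycle lengths are 9, 1, 1.
A cycle is odd iff its length is even; φ has 0 even-length cycles, so sgn(φ) = (−1)^0 and φ is even.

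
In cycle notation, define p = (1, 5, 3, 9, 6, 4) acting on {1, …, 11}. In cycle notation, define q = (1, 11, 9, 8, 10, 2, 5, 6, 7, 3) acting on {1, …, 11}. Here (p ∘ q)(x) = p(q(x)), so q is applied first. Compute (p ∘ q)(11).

6

First apply q: q(11) = 9, then p(9) = 6. Thus (p ∘ q)(11) = 6.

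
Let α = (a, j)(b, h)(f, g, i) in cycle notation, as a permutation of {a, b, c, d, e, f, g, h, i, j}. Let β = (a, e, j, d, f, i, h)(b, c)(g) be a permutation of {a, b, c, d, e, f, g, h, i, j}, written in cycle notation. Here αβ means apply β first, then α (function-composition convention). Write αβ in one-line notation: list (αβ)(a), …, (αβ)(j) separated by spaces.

Chase each element through β then α: a → e → e; b → c → c; c → b → h; d → f → g; e → j → a; f → i → f; g → g → i; h → a → j; i → h → b; j → d → d.
Collecting the images, αβ = [e c h g a f i j b d].

e c h g a f i j b d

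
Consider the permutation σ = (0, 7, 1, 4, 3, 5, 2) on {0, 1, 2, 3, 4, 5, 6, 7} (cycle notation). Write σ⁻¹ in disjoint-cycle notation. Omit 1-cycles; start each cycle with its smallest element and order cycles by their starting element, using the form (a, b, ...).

The inverse reverses each cycle.
Reversing each cycle of σ and rotating so the smallest element leads gives (0, 2, 5, 3, 4, 1, 7).

(0, 2, 5, 3, 4, 1, 7)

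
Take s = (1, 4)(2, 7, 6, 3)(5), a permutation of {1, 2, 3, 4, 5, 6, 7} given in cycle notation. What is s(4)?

Within (1, 4), 4 ↦ 1.

1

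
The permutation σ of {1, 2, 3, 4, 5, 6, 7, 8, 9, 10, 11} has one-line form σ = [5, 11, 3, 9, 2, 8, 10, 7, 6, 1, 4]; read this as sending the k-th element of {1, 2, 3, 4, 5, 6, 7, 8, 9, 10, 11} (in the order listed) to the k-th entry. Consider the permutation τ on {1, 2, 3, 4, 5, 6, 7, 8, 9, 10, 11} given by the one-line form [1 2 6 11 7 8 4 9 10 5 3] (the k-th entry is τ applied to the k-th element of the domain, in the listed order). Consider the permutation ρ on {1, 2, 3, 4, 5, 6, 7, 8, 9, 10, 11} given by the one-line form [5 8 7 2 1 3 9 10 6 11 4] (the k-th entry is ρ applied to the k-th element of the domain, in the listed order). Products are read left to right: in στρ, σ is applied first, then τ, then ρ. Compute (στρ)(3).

Apply the permutations in order: σ(3) = 3, then τ(3) = 6, then ρ(6) = 3. So (στρ)(3) = 3.

3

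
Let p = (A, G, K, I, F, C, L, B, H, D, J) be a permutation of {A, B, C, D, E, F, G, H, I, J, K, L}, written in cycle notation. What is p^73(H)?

H lies in the 11-cycle (A, G, K, I, F, C, L, B, H, D, J).
Powers repeat with period 11 on this cycle, and 73 mod 11 = 7, so p^73(H) = p^7(H).
Stepping 7 places around the cycle: H → D → J → A → G → K → I → F.

F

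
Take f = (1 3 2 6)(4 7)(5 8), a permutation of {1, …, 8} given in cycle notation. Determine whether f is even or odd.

The cycle lengths are 4, 2, 2.
A cycle is odd iff its length is even; f has 3 even-length cycles, so sgn(f) = (−1)^3 and f is odd.

odd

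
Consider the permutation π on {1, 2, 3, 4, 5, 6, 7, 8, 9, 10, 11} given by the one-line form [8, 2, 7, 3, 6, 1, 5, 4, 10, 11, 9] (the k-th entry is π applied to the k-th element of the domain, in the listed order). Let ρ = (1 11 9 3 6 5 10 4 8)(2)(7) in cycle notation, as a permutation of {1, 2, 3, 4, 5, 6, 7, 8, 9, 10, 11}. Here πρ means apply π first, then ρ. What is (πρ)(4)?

First apply π: π(4) = 3, then ρ(3) = 6. Thus (πρ)(4) = 6.

6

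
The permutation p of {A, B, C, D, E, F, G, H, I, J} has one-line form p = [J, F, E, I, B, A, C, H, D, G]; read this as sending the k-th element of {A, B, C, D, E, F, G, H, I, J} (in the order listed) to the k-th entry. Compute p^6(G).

Tracing G → C → … returns to G after 7 steps, so G lies in a 7-cycle (A, J, G, C, E, B, F).
Advancing 6 steps from G: G → C → E → B → F → A → J.

J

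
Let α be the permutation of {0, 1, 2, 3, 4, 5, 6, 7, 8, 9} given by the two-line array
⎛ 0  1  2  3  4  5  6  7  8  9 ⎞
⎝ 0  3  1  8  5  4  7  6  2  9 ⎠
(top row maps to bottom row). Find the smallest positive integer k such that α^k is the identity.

Decomposing into disjoint cycles gives cycle lengths 4, 2, 2, 1, 1.
The order of α is the least common multiple of its cycle lengths: lcm(4, 2, 2) = 4.

4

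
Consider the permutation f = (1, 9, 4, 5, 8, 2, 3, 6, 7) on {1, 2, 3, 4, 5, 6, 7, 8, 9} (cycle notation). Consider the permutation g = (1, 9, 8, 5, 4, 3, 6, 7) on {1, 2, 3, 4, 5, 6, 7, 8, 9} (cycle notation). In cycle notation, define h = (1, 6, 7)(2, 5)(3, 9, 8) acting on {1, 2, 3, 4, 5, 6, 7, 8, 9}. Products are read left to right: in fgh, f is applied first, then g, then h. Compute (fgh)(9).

Chase 9: f(9) = 4; g(4) = 3; h(3) = 9. Hence (fgh)(9) = 9.

9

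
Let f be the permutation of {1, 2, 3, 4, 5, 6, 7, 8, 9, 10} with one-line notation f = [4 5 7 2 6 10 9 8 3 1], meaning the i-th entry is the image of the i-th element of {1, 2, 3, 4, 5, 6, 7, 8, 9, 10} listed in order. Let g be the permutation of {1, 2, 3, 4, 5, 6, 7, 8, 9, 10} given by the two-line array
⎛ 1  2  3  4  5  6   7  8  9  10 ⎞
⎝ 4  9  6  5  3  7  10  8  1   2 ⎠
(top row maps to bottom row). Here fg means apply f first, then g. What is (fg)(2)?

(fg)(2) = g(f(2)). f(2) = 5, then g(5) = 3. So (fg)(2) = 3.

3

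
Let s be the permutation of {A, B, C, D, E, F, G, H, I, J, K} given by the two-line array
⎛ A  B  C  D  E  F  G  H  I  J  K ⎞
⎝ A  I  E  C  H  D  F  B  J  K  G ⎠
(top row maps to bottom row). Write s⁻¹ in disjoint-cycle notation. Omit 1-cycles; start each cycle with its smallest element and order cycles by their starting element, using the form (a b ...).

First write s in disjoint cycles: (B I J K G F D C E H).
The inverse reverses every cycle; in canonical form, s⁻¹ = (B H E C D F G K J I).

(B H E C D F G K J I)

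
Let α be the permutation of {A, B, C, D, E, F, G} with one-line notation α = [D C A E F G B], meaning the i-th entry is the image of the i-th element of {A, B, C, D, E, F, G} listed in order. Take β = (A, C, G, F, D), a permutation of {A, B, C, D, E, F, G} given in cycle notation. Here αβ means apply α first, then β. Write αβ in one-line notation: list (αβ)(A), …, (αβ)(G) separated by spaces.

A G C E D F B

Chase each element through α then β: A → D → A; B → C → G; C → A → C; D → E → E; E → F → D; F → G → F; G → B → B.
So αβ in one-line form is A G C E D F B.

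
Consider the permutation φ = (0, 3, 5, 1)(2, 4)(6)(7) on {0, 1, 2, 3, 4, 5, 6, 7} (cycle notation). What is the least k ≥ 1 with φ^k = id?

4

The disjoint cycles have lengths 4, 2, 1, 1.
The order is lcm(4, 2) = 4.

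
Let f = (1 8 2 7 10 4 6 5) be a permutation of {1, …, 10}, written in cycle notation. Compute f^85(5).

10

5 lies in the 8-cycle (1 8 2 7 10 4 6 5).
Powers repeat with period 8 on this cycle, and 85 mod 8 = 5, so f^85(5) = f^5(5).
Stepping 5 places around the cycle: 5 → 1 → 8 → 2 → 7 → 10.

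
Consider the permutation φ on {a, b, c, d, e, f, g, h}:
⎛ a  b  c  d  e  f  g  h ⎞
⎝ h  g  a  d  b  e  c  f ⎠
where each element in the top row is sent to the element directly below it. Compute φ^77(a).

Tracing a → h → … returns to a after 7 steps, so a lies in a 7-cycle (a, h, f, e, b, g, c).
Since the cycle has length 7, φ^77 acts on it the same as φ^0 (77 mod 7 = 0).
So φ^77(a) = a.

a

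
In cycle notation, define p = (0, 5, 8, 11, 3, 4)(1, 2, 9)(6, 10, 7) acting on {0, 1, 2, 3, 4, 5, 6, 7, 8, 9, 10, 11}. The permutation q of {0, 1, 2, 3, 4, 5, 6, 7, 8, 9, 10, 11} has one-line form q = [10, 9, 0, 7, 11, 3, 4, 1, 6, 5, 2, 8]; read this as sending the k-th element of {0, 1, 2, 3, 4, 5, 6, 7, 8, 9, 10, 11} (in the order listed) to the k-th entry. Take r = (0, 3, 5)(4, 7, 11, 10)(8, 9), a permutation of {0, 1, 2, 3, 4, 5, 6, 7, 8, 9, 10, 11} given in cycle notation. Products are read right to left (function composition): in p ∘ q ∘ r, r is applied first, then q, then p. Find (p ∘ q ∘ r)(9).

Apply the permutations in order: r(9) = 8, then q(8) = 6, then p(6) = 10. So (p ∘ q ∘ r)(9) = 10.

10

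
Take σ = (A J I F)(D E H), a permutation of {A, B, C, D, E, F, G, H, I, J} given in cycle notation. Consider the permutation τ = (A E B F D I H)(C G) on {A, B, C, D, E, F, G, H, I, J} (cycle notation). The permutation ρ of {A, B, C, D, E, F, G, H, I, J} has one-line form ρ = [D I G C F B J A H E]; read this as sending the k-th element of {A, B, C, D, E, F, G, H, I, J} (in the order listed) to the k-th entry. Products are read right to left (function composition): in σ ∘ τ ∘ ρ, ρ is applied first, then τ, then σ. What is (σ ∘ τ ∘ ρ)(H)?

Chase H: ρ(H) = A; τ(A) = E; σ(E) = H. Hence (σ ∘ τ ∘ ρ)(H) = H.

H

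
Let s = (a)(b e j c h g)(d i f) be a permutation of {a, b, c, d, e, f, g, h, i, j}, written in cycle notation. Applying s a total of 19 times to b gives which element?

e

b lies in the 6-cycle (b e j c h g).
Since the cycle has length 6, s^19 acts on it the same as s^1 (19 mod 6 = 1).
Advancing 1 step from b: b → e.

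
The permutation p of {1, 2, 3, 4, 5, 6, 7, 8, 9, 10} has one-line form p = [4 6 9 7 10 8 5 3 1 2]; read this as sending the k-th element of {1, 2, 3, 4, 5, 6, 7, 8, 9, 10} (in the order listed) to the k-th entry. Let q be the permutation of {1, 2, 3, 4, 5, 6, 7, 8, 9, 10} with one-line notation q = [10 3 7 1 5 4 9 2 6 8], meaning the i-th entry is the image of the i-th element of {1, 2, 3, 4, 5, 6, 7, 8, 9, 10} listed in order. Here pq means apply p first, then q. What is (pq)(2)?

First apply p: p(2) = 6, then q(6) = 4. Thus (pq)(2) = 4.

4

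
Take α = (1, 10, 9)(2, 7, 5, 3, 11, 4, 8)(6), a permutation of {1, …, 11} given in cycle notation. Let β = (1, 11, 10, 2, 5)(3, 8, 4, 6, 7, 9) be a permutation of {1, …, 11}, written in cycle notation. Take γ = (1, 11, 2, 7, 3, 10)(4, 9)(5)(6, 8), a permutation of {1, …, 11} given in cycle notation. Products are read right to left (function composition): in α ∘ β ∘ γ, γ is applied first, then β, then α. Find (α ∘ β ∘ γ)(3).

7

Chase 3: γ(3) = 10; β(10) = 2; α(2) = 7. Hence (α ∘ β ∘ γ)(3) = 7.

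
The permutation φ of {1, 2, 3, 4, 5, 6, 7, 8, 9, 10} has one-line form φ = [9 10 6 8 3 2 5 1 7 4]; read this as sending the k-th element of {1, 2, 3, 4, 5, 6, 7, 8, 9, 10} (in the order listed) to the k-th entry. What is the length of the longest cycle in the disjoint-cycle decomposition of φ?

Decomposing into disjoint cycles gives (1, 9, 7, 5, 3, 6, 2, 10, 4, 8); the longest has length 10.

10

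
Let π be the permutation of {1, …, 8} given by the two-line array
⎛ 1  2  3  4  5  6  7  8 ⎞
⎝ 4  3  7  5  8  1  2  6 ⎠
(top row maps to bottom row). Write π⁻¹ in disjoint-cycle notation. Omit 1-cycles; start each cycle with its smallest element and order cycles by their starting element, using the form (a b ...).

The cycle decomposition of π is (1 4 5 8 6)(2 3 7).
Reversing each cycle (and rotating so the smallest element leads) gives π⁻¹ = (1 6 8 5 4)(2 7 3).

(1 6 8 5 4)(2 7 3)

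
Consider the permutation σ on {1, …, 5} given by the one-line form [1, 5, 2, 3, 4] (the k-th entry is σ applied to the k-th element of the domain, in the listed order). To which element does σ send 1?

1

1 is element number 1 of the domain, and entry number 1 of the one-line form is 1, so σ(1) = 1.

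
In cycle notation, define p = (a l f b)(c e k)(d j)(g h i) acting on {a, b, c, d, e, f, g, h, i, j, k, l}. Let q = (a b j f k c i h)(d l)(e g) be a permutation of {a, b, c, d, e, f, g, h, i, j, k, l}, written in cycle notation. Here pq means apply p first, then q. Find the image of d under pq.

p(d) = j, then q(j) = f; composing gives (pq)(d) = f.

f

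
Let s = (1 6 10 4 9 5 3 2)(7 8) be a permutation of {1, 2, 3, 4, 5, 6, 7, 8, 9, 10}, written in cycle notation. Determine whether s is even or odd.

even

The cycle lengths are 8, 2.
A cycle of length ℓ contributes ℓ−1 transpositions, so s is a product of 7 + 1 = 8 transpositions — even.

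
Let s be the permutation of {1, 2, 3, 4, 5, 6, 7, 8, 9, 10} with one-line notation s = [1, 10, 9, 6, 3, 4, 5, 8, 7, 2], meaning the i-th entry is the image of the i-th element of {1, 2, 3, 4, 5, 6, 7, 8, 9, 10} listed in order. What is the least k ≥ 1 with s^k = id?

4

Writing s as disjoint cycles, the cycle lengths are 4, 2, 2, 1, 1.
Since disjoint cycles commute, ord(s) = lcm(4, 2, 2) = 4.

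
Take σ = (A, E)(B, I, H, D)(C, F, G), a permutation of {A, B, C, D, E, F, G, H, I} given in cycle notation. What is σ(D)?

B

In the cycle (B, I, H, D), D is followed by B, so σ(D) = B.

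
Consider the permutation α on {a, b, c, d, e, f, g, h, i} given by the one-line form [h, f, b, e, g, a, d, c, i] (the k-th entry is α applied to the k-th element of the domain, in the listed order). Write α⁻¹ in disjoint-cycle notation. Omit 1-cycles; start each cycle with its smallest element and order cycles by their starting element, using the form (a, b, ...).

First write α in disjoint cycles: (a, h, c, b, f)(d, e, g).
The inverse reverses every cycle; in canonical form, α⁻¹ = (a, f, b, c, h)(d, g, e).

(a, f, b, c, h)(d, g, e)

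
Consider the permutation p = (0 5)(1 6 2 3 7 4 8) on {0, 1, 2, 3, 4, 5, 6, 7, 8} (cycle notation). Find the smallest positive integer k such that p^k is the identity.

14

The disjoint cycles have lengths 7, 2.
Since disjoint cycles commute, ord(p) = lcm(7, 2) = 14.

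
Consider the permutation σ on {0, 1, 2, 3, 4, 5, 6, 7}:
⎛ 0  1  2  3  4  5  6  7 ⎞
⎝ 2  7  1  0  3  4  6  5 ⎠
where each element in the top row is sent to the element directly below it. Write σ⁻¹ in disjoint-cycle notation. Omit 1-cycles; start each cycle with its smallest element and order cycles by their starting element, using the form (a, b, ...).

First write σ in disjoint cycles: (0, 2, 1, 7, 5, 4, 3).
The inverse reverses every cycle; in canonical form, σ⁻¹ = (0, 3, 4, 5, 7, 1, 2).

(0, 3, 4, 5, 7, 1, 2)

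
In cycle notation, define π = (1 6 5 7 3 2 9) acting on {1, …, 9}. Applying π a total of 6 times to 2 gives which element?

3

2 lies in the 7-cycle (1 6 5 7 3 2 9).
Advancing 6 steps from 2: 2 → 9 → 1 → 6 → 5 → 7 → 3.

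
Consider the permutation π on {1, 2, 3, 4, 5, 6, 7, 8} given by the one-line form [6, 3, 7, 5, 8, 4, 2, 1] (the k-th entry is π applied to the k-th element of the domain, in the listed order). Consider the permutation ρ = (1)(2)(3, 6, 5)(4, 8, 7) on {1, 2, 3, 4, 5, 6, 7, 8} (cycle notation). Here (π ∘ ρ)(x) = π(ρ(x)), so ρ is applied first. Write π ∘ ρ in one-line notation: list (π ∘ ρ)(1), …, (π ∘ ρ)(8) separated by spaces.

For each element, apply ρ then π: 1 → 1 → 6; 2 → 2 → 3; 3 → 6 → 4; 4 → 8 → 1; 5 → 3 → 7; 6 → 5 → 8; 7 → 4 → 5; 8 → 7 → 2.
Collecting the images, π ∘ ρ = [6 3 4 1 7 8 5 2].

6 3 4 1 7 8 5 2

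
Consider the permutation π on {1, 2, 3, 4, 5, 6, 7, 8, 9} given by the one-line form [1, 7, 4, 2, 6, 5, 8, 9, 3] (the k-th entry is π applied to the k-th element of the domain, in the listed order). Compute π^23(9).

Tracing 9 → 3 → … returns to 9 after 6 steps, so 9 lies in a 6-cycle (2 7 8 9 3 4).
On a 6-cycle, π^6 is the identity, so π^23 = π^5 there (23 ≡ 5 mod 6).
Advancing 5 steps from 9: 9 → 3 → 4 → 2 → 7 → 8.

8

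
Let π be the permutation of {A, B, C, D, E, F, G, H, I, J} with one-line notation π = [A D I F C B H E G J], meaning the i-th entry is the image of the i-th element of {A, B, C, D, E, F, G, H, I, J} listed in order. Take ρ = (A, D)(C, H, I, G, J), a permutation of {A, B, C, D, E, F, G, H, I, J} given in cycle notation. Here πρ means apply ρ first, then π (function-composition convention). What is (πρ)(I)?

H

ρ(I) = G, then π(G) = H; composing gives (πρ)(I) = H.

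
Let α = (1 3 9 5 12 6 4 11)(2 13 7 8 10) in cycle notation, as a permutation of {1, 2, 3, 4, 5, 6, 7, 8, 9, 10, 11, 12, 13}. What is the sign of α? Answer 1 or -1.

-1

The cycle lengths are 8, 5.
A cycle of length ℓ contributes ℓ−1 transpositions, so α is a product of 7 + 4 = 11 transpositions — odd.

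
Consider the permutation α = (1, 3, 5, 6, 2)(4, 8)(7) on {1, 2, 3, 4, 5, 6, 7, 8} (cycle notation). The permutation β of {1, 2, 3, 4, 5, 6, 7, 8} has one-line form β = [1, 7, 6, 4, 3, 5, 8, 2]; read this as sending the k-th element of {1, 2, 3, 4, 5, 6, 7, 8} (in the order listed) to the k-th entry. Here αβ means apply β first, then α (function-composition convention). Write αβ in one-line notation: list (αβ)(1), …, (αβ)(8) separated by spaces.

3 7 2 8 5 6 4 1

For each element, apply β then α: 1 → 1 → 3; 2 → 7 → 7; 3 → 6 → 2; 4 → 4 → 8; 5 → 3 → 5; 6 → 5 → 6; 7 → 8 → 4; 8 → 2 → 1.
Collecting the images, αβ = [3 7 2 8 5 6 4 1].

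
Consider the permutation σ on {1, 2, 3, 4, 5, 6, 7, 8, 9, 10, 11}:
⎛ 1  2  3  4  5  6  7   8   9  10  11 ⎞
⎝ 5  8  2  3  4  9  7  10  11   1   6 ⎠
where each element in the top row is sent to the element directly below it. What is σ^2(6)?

11

Tracing 6 → 9 → … returns to 6 after 3 steps, so 6 lies in a 3-cycle (6 9 11).
Advancing 2 steps from 6: 6 → 9 → 11.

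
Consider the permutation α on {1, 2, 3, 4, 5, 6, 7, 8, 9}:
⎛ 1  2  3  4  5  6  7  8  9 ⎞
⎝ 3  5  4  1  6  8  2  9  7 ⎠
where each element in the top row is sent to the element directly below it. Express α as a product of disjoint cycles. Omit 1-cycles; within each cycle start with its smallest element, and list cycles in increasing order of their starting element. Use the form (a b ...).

(1 3 4)(2 5 6 8 9 7)

From 1: 1 → 3 → 4 → 1, closing the cycle (1 3 4).
Repeating from the next unused element and collecting all non-trivial cycles gives (1 3 4)(2 5 6 8 9 7).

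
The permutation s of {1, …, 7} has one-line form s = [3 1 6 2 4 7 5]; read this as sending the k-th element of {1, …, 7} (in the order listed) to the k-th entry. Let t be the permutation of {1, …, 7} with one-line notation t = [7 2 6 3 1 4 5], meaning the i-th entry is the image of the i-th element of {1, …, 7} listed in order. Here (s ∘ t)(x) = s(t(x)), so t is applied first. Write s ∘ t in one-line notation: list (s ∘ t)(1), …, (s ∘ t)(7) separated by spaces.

5 1 7 6 3 2 4

Chase each element through t then s: 1 → 7 → 5; 2 → 2 → 1; 3 → 6 → 7; 4 → 3 → 6; 5 → 1 → 3; 6 → 4 → 2; 7 → 5 → 4.
Collecting the images, s ∘ t = [5 1 7 6 3 2 4].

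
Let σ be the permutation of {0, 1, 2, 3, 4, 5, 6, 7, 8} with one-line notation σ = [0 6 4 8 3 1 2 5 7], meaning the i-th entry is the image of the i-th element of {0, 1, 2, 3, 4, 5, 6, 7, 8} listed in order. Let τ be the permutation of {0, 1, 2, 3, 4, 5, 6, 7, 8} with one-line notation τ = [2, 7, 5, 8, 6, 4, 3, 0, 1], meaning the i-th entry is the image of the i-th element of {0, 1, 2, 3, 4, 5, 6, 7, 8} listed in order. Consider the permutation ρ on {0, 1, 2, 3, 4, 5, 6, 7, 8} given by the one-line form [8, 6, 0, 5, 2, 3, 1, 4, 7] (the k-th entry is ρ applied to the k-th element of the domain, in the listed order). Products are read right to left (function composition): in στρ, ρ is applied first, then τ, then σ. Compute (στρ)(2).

(στρ)(2) = σ(τ(ρ(2))). ρ(2) = 0, then τ(0) = 2, then σ(2) = 4, so the result is 4.

4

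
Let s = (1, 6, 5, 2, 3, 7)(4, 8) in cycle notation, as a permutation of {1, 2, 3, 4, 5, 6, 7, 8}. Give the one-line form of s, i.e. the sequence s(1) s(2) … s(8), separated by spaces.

6 3 7 8 2 5 1 4

Image by image: 1→6, 2→3, 3→7, 4→8, 5→2, 6→5, 7→1, 8→4.
So the one-line form is 6 3 7 8 2 5 1 4.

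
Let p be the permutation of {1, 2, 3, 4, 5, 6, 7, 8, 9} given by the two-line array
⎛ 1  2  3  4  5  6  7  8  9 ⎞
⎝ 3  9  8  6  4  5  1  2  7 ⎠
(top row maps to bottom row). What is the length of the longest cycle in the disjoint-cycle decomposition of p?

Decomposing into disjoint cycles gives (1, 3, 8, 2, 9, 7)(4, 6, 5); the longest has length 6.

6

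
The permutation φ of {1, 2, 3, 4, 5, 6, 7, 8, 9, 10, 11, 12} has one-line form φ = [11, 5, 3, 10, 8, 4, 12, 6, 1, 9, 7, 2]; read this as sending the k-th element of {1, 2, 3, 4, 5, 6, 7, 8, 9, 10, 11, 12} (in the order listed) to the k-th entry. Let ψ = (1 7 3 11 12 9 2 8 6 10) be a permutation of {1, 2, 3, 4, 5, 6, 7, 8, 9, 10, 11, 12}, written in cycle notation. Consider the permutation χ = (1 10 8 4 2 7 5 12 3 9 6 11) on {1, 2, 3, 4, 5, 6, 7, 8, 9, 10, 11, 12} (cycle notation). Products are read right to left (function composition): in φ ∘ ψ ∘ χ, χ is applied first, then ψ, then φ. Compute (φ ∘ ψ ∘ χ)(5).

1

(φ ∘ ψ ∘ χ)(5) = φ(ψ(χ(5))). χ(5) = 12, then ψ(12) = 9, then φ(9) = 1, so the result is 1.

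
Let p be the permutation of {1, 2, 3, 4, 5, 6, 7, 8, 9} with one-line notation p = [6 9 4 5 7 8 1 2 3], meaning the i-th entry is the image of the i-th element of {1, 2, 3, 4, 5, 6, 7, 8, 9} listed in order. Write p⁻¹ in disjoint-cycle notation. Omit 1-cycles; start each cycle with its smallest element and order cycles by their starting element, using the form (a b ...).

(1 7 5 4 3 9 2 8 6)

The cycle decomposition of p is (1 6 8 2 9 3 4 5 7).
Reversing each cycle (and rotating so the smallest element leads) gives p⁻¹ = (1 7 5 4 3 9 2 8 6).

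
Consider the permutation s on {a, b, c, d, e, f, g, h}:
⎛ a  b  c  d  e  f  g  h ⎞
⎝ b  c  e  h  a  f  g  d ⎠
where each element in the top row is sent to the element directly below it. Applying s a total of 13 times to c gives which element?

e

Tracing c → e → … returns to c after 4 steps, so c lies in a 4-cycle (a, b, c, e).
Powers repeat with period 4 on this cycle, and 13 mod 4 = 1, so s^13(c) = s^1(c).
Advancing 1 step from c: c → e.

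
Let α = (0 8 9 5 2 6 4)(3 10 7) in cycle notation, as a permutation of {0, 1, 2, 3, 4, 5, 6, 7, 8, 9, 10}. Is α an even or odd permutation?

The cycle lengths are 7, 3, 1.
A cycle is odd iff its length is even; α has 0 even-length cycles, so sgn(α) = (−1)^0 and α is even.

even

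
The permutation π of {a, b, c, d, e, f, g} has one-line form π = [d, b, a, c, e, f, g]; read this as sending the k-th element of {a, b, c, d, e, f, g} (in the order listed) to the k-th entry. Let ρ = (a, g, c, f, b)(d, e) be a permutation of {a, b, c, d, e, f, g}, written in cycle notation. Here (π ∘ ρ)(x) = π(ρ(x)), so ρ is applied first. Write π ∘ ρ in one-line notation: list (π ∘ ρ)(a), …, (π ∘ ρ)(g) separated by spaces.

For each element, apply ρ then π: a → g → g; b → a → d; c → f → f; d → e → e; e → d → c; f → b → b; g → c → a.
Collecting the images, π ∘ ρ = [g d f e c b a].

g d f e c b a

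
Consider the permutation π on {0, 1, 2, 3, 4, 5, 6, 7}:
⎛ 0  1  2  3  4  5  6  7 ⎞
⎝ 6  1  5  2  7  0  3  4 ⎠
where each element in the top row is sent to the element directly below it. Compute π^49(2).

Tracing 2 → 5 → … returns to 2 after 5 steps, so 2 lies in a 5-cycle (0, 6, 3, 2, 5).
Powers repeat with period 5 on this cycle, and 49 mod 5 = 4, so π^49(2) = π^4(2).
Advancing 4 steps from 2: 2 → 5 → 0 → 6 → 3.

3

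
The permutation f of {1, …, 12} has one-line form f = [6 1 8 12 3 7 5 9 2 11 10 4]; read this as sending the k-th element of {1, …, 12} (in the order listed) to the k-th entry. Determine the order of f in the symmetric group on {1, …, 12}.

Decomposing into disjoint cycles gives cycle lengths 8, 2, 2.
Since disjoint cycles commute, ord(f) = lcm(8, 2, 2) = 8.

8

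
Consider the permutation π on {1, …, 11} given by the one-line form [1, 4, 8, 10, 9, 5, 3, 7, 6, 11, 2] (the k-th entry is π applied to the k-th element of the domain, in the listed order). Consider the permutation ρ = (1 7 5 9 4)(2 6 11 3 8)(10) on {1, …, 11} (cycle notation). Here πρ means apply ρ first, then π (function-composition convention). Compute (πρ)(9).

ρ(9) = 4, then π(4) = 10; composing gives (πρ)(9) = 10.

10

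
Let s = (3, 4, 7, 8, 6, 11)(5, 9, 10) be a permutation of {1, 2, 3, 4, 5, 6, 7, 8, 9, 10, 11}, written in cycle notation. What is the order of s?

6

The disjoint cycles have lengths 6, 3, 1, 1.
Since disjoint cycles commute, ord(s) = lcm(6, 3) = 6.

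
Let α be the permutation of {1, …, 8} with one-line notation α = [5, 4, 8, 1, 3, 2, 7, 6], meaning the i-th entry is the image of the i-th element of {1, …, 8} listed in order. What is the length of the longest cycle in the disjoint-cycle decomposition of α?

7

Decomposing into disjoint cycles gives (1, 5, 3, 8, 6, 2, 4); the longest has length 7.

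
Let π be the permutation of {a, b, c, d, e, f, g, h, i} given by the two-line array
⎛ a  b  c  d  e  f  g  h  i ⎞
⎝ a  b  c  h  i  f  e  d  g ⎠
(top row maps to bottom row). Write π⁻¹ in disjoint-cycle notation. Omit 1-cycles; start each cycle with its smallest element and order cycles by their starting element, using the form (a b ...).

(d h)(e g i)

The cycle decomposition of π is (d h)(e i g).
The inverse reverses every cycle; in canonical form, π⁻¹ = (d h)(e g i).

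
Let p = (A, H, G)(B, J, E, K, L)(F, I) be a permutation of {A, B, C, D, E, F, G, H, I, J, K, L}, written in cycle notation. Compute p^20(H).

A

H lies in the 3-cycle (A, H, G).
Since the cycle has length 3, p^20 acts on it the same as p^2 (20 mod 3 = 2).
Advancing 2 steps from H: H → G → A.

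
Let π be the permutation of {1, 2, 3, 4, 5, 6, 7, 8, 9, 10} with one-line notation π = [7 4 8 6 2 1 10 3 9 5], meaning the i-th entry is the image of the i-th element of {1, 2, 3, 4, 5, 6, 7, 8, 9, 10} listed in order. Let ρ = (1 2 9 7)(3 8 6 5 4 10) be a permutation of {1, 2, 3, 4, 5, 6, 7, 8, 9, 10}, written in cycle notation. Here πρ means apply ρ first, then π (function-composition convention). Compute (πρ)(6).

ρ(6) = 5, then π(5) = 2; composing gives (πρ)(6) = 2.

2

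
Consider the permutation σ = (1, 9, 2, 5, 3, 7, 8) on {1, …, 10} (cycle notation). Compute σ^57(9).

9 lies in the 7-cycle (1, 9, 2, 5, 3, 7, 8).
On a 7-cycle, σ^7 is the identity, so σ^57 = σ^1 there (57 ≡ 1 mod 7).
Stepping 1 place around the cycle: 9 → 2.

2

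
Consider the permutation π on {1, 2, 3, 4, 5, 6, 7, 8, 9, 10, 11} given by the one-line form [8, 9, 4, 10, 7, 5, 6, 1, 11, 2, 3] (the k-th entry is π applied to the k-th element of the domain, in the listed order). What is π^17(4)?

3

Tracing 4 → 10 → … returns to 4 after 6 steps, so 4 lies in a 6-cycle (2 9 11 3 4 10).
On a 6-cycle, π^6 is the identity, so π^17 = π^5 there (17 ≡ 5 mod 6).
Advancing 5 steps from 4: 4 → 10 → 2 → 9 → 11 → 3.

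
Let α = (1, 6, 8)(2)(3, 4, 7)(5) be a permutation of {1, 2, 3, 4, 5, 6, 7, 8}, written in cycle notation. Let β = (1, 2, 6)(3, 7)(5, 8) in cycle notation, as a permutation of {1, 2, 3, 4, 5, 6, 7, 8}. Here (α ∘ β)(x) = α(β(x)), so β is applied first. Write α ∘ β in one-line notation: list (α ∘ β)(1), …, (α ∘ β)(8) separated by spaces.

(α ∘ β)(x) = α(β(x)). Computing each image: α(β(1)) = α(2) = 2, α(β(2)) = α(6) = 8, α(β(3)) = α(7) = 3, α(β(4)) = α(4) = 7, α(β(5)) = α(8) = 1, α(β(6)) = α(1) = 6, α(β(7)) = α(3) = 4, α(β(8)) = α(5) = 5.
Hence α ∘ β = [2 8 3 7 1 6 4 5].

2 8 3 7 1 6 4 5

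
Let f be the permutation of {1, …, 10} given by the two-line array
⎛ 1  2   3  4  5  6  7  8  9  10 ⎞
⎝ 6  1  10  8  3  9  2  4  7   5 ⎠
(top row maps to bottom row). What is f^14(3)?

Tracing 3 → 10 → … returns to 3 after 3 steps, so 3 lies in a 3-cycle (3, 10, 5).
On a 3-cycle, f^3 is the identity, so f^14 = f^2 there (14 ≡ 2 mod 3).
Stepping 2 places around the cycle: 3 → 10 → 5.

5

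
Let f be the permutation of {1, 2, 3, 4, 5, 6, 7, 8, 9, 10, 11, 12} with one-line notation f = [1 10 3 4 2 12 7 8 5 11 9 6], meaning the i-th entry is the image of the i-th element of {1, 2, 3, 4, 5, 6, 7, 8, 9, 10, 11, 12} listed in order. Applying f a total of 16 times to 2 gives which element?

10

Tracing 2 → 10 → … returns to 2 after 5 steps, so 2 lies in a 5-cycle (2, 10, 11, 9, 5).
On a 5-cycle, f^5 is the identity, so f^16 = f^1 there (16 ≡ 1 mod 5).
Advancing 1 step from 2: 2 → 10.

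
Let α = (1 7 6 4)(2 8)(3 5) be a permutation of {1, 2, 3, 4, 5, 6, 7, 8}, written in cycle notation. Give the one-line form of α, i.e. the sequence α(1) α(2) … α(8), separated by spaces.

7 8 5 1 3 4 6 2

Image by image: 1↦7, 2↦8, 3↦5, 4↦1, 5↦3, 6↦4, 7↦6, 8↦2.
Listing these in domain order gives 7 8 5 1 3 4 6 2.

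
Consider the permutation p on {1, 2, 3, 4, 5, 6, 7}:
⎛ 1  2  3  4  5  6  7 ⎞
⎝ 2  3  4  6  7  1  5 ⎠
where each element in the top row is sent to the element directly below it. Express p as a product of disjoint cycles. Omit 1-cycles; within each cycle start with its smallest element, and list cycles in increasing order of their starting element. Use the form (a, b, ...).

(1, 2, 3, 4, 6)(5, 7)

From 1: 1 → 2 → 3 → 4 → 6 → 1, closing the cycle (1, 2, 3, 4, 6).
Repeating from the next unused element and collecting all non-trivial cycles gives (1, 2, 3, 4, 6)(5, 7).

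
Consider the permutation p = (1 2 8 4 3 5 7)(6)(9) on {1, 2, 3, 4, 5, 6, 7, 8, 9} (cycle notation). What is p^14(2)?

2

2 lies in the 7-cycle (1 2 8 4 3 5 7).
Powers repeat with period 7 on this cycle, and 14 mod 7 = 0, so p^14(2) = p^0(2).
So p^14(2) = 2.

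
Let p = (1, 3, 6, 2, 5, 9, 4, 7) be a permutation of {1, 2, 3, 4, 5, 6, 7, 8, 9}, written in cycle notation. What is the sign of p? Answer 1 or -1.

The cycle lengths are 8, 1.
A cycle is odd iff its length is even; p has 1 even-length cycle, so sgn(p) = (−1)^1 and p is odd.

-1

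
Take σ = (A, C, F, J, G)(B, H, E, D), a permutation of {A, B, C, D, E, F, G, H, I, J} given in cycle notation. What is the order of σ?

20

The cycle type of σ is (5, 4, 1).
The order is lcm(5, 4) = 20.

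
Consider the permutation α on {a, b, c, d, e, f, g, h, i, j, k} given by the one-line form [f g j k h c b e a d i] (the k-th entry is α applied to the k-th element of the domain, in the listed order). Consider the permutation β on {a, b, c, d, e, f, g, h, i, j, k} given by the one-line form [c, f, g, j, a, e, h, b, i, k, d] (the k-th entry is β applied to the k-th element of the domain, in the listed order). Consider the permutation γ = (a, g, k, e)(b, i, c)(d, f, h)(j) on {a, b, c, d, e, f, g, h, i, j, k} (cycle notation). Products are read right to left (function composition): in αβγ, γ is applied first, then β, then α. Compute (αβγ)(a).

e

Chase a: γ(a) = g; β(g) = h; α(h) = e. Hence (αβγ)(a) = e.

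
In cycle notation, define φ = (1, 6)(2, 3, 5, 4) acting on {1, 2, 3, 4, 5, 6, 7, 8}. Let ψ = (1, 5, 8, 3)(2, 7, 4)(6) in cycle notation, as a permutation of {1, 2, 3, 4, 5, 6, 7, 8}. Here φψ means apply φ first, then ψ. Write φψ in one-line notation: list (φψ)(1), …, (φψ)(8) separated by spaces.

6 1 8 7 2 5 4 3

For each element, apply φ then ψ: 1 → 6 → 6; 2 → 3 → 1; 3 → 5 → 8; 4 → 2 → 7; 5 → 4 → 2; 6 → 1 → 5; 7 → 7 → 4; 8 → 8 → 3.
Collecting the images, φψ = [6 1 8 7 2 5 4 3].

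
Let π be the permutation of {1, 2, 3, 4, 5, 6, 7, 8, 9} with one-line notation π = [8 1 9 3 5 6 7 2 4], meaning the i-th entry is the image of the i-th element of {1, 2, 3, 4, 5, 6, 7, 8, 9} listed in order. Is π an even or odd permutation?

In disjoint-cycle form the cycle lengths are 3, 3, 1, 1, 1.
A cycle is odd iff its length is even; π has 0 even-length cycles, so sgn(π) = (−1)^0 and π is even.

even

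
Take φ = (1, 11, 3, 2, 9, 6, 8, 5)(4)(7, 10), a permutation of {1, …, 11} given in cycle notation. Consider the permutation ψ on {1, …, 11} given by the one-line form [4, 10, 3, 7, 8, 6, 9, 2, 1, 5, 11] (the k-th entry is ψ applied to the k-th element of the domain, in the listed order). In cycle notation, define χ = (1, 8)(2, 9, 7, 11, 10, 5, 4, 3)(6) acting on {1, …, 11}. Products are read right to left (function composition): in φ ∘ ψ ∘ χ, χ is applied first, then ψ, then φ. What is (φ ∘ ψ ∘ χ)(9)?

6

Apply the permutations in order: χ(9) = 7, then ψ(7) = 9, then φ(9) = 6. So (φ ∘ ψ ∘ χ)(9) = 6.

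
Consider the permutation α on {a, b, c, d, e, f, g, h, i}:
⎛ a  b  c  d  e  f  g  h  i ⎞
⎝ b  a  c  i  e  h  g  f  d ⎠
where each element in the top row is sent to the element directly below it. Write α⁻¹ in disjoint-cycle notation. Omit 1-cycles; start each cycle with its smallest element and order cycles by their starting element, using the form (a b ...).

(a b)(d i)(f h)

The cycle decomposition of α is (a b)(d i)(f h).
Reversing each cycle (and rotating so the smallest element leads) gives α⁻¹ = (a b)(d i)(f h).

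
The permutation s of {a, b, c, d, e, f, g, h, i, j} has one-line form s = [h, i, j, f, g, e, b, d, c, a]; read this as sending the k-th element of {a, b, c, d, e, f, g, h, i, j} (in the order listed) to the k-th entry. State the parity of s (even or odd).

In disjoint-cycle form the cycle lengths are 10.
A cycle of length ℓ contributes ℓ−1 transpositions, so s is a product of 9 transpositions — odd.

odd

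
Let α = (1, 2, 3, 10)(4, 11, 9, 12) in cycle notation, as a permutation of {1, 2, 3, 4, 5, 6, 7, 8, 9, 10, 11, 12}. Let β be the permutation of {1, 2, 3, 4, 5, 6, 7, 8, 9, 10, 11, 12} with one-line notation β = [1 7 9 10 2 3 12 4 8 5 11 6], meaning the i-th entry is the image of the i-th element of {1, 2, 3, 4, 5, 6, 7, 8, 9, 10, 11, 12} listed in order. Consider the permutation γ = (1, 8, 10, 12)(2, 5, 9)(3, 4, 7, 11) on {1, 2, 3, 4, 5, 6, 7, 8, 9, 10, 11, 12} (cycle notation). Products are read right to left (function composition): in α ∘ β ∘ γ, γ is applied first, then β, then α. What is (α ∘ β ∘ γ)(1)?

Apply the permutations in order: γ(1) = 8, then β(8) = 4, then α(4) = 11. So (α ∘ β ∘ γ)(1) = 11.

11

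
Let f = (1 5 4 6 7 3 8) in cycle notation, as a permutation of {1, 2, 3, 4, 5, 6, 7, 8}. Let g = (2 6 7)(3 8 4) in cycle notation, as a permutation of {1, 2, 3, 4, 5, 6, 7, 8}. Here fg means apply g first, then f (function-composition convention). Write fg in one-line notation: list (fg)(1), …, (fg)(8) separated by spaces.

(fg)(x) = f(g(x)). Computing each image: f(g(1)) = f(1) = 5, f(g(2)) = f(6) = 7, f(g(3)) = f(8) = 1, f(g(4)) = f(3) = 8, f(g(5)) = f(5) = 4, f(g(6)) = f(7) = 3, f(g(7)) = f(2) = 2, f(g(8)) = f(4) = 6.
Hence fg = [5 7 1 8 4 3 2 6].

5 7 1 8 4 3 2 6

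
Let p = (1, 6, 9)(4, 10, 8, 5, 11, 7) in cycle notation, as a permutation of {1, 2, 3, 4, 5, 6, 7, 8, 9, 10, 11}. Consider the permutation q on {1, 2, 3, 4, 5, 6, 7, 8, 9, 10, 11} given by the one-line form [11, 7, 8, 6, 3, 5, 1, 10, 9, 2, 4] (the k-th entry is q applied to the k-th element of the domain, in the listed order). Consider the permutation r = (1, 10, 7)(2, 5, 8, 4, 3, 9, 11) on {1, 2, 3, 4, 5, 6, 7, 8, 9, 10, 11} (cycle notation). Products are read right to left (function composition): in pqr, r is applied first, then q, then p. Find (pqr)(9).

10

Apply the permutations in order: r(9) = 11, then q(11) = 4, then p(4) = 10. So (pqr)(9) = 10.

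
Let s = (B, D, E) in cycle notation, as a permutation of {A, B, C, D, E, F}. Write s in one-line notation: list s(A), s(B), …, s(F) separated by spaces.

A D C E B F

Each element maps to the next entry in its cycle (wrapping to the front): A↦A, B↦D, C↦C, D↦E, E↦B, F↦F.
Listing these in domain order gives A D C E B F.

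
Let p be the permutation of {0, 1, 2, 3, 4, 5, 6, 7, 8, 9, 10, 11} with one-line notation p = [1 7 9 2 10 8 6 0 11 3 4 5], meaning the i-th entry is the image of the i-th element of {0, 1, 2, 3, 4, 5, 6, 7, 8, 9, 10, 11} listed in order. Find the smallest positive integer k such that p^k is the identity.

Writing p as disjoint cycles, the cycle lengths are 3, 3, 3, 2, 1.
Since disjoint cycles commute, ord(p) = lcm(3, 3, 3, 2) = 6.

6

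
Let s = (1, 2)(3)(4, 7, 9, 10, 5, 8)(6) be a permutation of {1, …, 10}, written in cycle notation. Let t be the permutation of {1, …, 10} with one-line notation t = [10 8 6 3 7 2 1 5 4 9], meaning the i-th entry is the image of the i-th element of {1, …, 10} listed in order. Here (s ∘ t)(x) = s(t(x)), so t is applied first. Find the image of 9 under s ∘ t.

7

t(9) = 4, then s(4) = 7; composing gives (s ∘ t)(9) = 7.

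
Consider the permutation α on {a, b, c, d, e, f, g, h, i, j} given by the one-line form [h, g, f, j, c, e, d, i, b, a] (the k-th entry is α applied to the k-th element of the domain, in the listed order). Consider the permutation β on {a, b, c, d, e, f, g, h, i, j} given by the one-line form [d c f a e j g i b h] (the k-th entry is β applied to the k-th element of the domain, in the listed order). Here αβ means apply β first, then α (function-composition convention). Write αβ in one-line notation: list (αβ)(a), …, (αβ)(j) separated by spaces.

j f e h c a d b g i

(αβ)(x) = α(β(x)). Computing each image: α(β(a)) = α(d) = j, α(β(b)) = α(c) = f, α(β(c)) = α(f) = e, α(β(d)) = α(a) = h, α(β(e)) = α(e) = c, α(β(f)) = α(j) = a, α(β(g)) = α(g) = d, α(β(h)) = α(i) = b, α(β(i)) = α(b) = g, α(β(j)) = α(h) = i.
Hence αβ = [j f e h c a d b g i].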